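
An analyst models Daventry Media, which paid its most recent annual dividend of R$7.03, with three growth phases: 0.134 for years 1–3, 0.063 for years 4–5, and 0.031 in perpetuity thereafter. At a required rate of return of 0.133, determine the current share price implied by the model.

R$96.66

Three-stage DDM. Project D₁…D_5; terminal Gordon value at t=5 with g = 0.031; discount at r = 0.133.
D_1 = 7.9720
D_2 = 9.0403
D_3 = 10.2517
D_4 = 10.8975
D_5 = 11.5841
TV_5 = 11.9432/(0.133−0.031) = 117.0899
P₀ = Σ Dₜ/(1+r)ᵗ + TV_5/(1+r)^5 = 96.6598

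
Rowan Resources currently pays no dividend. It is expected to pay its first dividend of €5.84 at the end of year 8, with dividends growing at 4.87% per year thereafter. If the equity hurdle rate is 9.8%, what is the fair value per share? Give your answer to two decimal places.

€61.57

Deferred-dividend DDM. At t=7 the remaining stream is a growing perpetuity with first payment D_8 = 5.84.
V_7 = D_8/(r−g) = 5.84/(0.098−0.0487) = 118.4584
P₀ = V_7/(1+r)^7 = 118.4584/(1+0.098)^7 = 61.5672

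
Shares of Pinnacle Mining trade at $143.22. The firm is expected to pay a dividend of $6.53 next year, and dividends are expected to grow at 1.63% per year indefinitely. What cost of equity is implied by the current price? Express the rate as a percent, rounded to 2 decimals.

Rearranging the constant-growth DDM: r = D₁/P₀ + g.
r = 6.5300 / 143.22 + 0.0163 = 0.04559 + 0.0163 = 0.06189

6.19%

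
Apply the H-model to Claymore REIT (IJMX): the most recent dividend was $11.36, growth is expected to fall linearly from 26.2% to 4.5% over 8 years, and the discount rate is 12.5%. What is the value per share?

$271.65

H-model: P₀ = D₀[(1+g_L) + H(g_S−g_L)]/(r−g_L), with H = 8/2 = 4.
P₀ = 11.36 × [(1+0.045) + 4×(0.262−0.045)] / (0.125−0.045)
   = 11.36 × 1.9130 / 0.08 = 271.6460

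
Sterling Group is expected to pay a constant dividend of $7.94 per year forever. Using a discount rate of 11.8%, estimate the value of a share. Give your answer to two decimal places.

Zero-growth DDM (perpetuity): P₀ = D/r = 7.94 / 0.118 = 67.2881

$67.29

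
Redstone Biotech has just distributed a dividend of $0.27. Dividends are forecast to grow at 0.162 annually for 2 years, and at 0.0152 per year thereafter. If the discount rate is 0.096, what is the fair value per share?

Two-stage DDM. Project D₁…D_2 at 0.162, terminal growth 0.0152, discount at r = 0.096.
D_1 = 0.3137
D_2 = 0.3646
Terminal value at t=2: TV = D_3/(r−g) = 0.3701/(0.096−0.0152) = 4.5805
P₀ = 0.3137/(1+0.096)^1 + 0.3646/(1+0.096)^2 + 4.5805/(1+0.096)^2 = 4.4030

$4.40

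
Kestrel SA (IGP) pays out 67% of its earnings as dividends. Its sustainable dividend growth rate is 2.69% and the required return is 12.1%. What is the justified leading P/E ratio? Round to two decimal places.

7.12

Justified leading P/E = b/(r−g) = 0.67/(0.121−0.0269) = 7.1201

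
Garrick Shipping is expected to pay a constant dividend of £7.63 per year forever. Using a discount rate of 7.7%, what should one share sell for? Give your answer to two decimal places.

£99.09

Zero-growth DDM (perpetuity): P₀ = D/r = 7.63 / 0.077 = 99.0909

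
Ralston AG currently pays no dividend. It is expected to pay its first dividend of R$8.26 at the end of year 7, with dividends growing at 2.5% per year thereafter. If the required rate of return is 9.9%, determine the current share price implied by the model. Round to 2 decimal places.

R$63.35

Deferred-dividend DDM. At t=6 the remaining stream is a growing perpetuity with first payment D_7 = 8.26.
V_6 = D_7/(r−g) = 8.26/(0.099−0.025) = 111.6216
P₀ = V_6/(1+r)^6 = 111.6216/(1+0.099)^6 = 63.3523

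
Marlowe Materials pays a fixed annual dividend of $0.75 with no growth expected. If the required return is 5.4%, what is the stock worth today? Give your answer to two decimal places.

$13.89

Zero-growth DDM (perpetuity): P₀ = D/r = 0.75 / 0.054 = 13.8889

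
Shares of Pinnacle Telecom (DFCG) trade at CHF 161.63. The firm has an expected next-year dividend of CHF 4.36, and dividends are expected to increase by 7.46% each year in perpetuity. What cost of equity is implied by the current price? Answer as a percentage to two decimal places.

Rearranging the constant-growth DDM: r = D₁/P₀ + g.
r = 4.3600 / 161.63 + 0.0746 = 0.02698 + 0.0746 = 0.10158

10.16%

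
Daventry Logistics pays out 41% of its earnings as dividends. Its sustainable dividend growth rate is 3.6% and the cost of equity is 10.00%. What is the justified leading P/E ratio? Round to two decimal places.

6.41

Justified leading P/E = b/(r−g) = 0.41/(0.1−0.036) = 6.4062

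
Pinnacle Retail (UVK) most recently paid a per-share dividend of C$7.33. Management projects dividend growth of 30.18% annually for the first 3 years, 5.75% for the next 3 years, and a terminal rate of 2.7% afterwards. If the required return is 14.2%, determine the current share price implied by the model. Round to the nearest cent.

Three-stage DDM. Project D₁…D_6; terminal Gordon value at t=6 with g = 0.027; discount at r = 0.142.
D_1 = 9.5422
D_2 = 12.4220
D_3 = 16.1710
D_4 = 17.1008
D_5 = 18.0841
D_6 = 19.1240
TV_6 = 19.6403/(0.142−0.027) = 170.7853
P₀ = Σ Dₜ/(1+r)ᵗ + TV_6/(1+r)^6 = 133.7179

C$133.72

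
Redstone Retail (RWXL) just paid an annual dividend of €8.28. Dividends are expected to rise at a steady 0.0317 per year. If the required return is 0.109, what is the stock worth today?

€110.51

Gordon growth model: P₀ = D₁/(r − g). D₁ = 8.28 × (1 + 0.0317) = 8.5425.
P₀ = 8.5425 / (0.109 − 0.0317) = 8.5425 / 0.0773 = 110.5107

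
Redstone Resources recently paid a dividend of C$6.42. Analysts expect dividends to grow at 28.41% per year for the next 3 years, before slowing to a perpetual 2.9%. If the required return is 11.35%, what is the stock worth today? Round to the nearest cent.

Two-stage DDM. Project D₁…D_3 at 0.2841, terminal growth 0.029, discount at r = 0.1135.
D_1 = 8.2439
D_2 = 10.5860
D_3 = 13.5935
Terminal value at t=3: TV = D_4/(r−g) = 13.9877/(0.1135−0.029) = 165.5352
P₀ = 8.2439/(1+0.1135)^1 + 10.5860/(1+0.1135)^2 + 13.5935/(1+0.1135)^3 + 165.5352/(1+0.1135)^3 = 145.6877

C$145.69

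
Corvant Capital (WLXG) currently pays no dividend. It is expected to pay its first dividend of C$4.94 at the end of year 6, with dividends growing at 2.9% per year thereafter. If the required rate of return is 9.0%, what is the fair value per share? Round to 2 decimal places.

C$52.63

Deferred-dividend DDM. At t=5 the remaining stream is a growing perpetuity with first payment D_6 = 4.94.
V_5 = D_6/(r−g) = 4.94/(0.09−0.029) = 80.9836
P₀ = V_5/(1+r)^5 = 80.9836/(1+0.09)^5 = 52.6338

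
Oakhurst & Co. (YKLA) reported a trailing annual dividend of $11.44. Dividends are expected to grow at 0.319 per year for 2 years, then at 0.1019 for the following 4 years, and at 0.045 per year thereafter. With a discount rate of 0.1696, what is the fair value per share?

$173.83

Three-stage DDM. Project D₁…D_6; terminal Gordon value at t=6 with g = 0.045; discount at r = 0.1696.
D_1 = 15.0894
D_2 = 19.9029
D_3 = 21.9310
D_4 = 24.1657
D_5 = 26.6282
D_6 = 29.3416
TV_6 = 30.6620/(0.1696−0.045) = 246.0836
P₀ = Σ Dₜ/(1+r)ᵗ + TV_6/(1+r)^6 = 173.8295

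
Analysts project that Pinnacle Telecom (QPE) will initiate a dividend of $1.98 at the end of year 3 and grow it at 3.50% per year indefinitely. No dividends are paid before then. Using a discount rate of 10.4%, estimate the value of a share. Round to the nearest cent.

$23.54

Deferred-dividend DDM. At t=2 the remaining stream is a growing perpetuity with first payment D_3 = 1.98.
V_2 = D_3/(r−g) = 1.98/(0.104−0.035) = 28.6957
P₀ = V_2/(1+r)^2 = 28.6957/(1+0.104)^2 = 23.5439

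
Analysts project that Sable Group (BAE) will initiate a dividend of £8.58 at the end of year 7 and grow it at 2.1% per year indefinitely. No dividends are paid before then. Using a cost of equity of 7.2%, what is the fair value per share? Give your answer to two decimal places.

Deferred-dividend DDM. At t=6 the remaining stream is a growing perpetuity with first payment D_7 = 8.58.
V_6 = D_7/(r−g) = 8.58/(0.072−0.021) = 168.2353
P₀ = V_6/(1+r)^6 = 168.2353/(1+0.072)^6 = 110.8532

£110.85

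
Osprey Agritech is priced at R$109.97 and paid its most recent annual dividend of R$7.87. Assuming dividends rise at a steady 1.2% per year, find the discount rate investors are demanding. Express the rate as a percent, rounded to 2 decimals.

8.44%

Rearranging the constant-growth DDM: r = D₁/P₀ + g.
D₁ = 7.87 × (1 + 0.012) = 7.9644.
r = 7.9644 / 109.97 + 0.012 = 0.07242 + 0.012 = 0.08442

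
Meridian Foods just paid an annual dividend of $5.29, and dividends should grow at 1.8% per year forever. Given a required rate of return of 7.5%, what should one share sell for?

$94.48

Gordon growth model: P₀ = D₁/(r − g). D₁ = 5.29 × (1 + 0.018) = 5.3852.
P₀ = 5.3852 / (0.075 − 0.018) = 5.3852 / 0.057 = 94.4775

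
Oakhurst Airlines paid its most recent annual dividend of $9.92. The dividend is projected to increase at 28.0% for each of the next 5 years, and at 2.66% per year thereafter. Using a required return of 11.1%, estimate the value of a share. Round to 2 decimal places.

Two-stage DDM. Project D₁…D_5 at 0.28, terminal growth 0.0266, discount at r = 0.111.
D_1 = 12.6976
D_2 = 16.2529
D_3 = 20.8037
D_4 = 26.6288
D_5 = 34.0849
Terminal value at t=5: TV = D_6/(r−g) = 34.9915/(0.111−0.0266) = 414.5914
P₀ = 12.6976/(1+0.111)^1 + 16.2529/(1+0.111)^2 + 20.8037/(1+0.111)^3 + 26.6288/(1+0.111)^4 + 34.0849/(1+0.111)^5 + 414.5914/(1+0.111)^5 = 322.3165

$322.32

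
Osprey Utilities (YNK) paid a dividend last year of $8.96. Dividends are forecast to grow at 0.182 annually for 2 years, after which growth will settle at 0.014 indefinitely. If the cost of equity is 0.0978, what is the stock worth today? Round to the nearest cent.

$145.72

Two-stage DDM. Project D₁…D_2 at 0.182, terminal growth 0.014, discount at r = 0.0978.
D_1 = 10.5907
D_2 = 12.5182
Terminal value at t=2: TV = D_3/(r−g) = 12.6935/(0.0978−0.014) = 151.4736
P₀ = 10.5907/(1+0.0978)^1 + 12.5182/(1+0.0978)^2 + 151.4736/(1+0.0978)^2 = 145.7214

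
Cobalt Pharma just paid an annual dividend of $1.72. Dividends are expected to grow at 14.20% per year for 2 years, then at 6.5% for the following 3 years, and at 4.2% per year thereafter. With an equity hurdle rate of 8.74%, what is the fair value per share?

$50.07

Three-stage DDM. Project D₁…D_5; terminal Gordon value at t=5 with g = 0.042; discount at r = 0.0874.
D_1 = 1.9642
D_2 = 2.2432
D_3 = 2.3890
D_4 = 2.5443
D_5 = 2.7096
TV_5 = 2.8234/(0.0874−0.042) = 62.1901
P₀ = Σ Dₜ/(1+r)ᵗ + TV_5/(1+r)^5 = 50.0682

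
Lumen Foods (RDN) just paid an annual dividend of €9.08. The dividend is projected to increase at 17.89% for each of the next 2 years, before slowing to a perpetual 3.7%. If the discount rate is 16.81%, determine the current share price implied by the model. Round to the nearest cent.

€91.57

Two-stage DDM. Project D₁…D_2 at 0.1789, terminal growth 0.037, discount at r = 0.1681.
D_1 = 10.7044
D_2 = 12.6194
Terminal value at t=2: TV = D_3/(r−g) = 13.0864/(0.1681−0.037) = 99.8196
P₀ = 10.7044/(1+0.1681)^1 + 12.6194/(1+0.1681)^2 + 99.8196/(1+0.1681)^2 = 91.5696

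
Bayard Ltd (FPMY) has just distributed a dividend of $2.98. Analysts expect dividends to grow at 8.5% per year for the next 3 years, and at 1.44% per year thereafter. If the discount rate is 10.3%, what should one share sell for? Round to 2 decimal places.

Two-stage DDM. Project D₁…D_3 at 0.085, terminal growth 0.0144, discount at r = 0.103.
D_1 = 3.2333
D_2 = 3.5081
D_3 = 3.8063
Terminal value at t=3: TV = D_4/(r−g) = 3.8611/(0.103−0.0144) = 43.5794
P₀ = 3.2333/(1+0.103)^1 + 3.5081/(1+0.103)^2 + 3.8063/(1+0.103)^3 + 43.5794/(1+0.103)^3 = 41.1268

$41.13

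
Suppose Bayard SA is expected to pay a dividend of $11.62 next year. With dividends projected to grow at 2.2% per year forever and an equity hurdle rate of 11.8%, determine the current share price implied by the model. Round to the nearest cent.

$121.04

Gordon growth model: P₀ = D₁/(r − g), with D₁ = 11.62 given directly.
P₀ = 11.6200 / (0.118 − 0.022) = 11.6200 / 0.096 = 121.0417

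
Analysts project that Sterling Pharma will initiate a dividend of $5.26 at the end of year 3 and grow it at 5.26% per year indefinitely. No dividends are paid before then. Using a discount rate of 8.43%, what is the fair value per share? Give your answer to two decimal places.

Deferred-dividend DDM. At t=2 the remaining stream is a growing perpetuity with first payment D_3 = 5.26.
V_2 = D_3/(r−g) = 5.26/(0.0843−0.0526) = 165.9306
P₀ = V_2/(1+r)^2 = 165.9306/(1+0.0843)^2 = 141.1327

$141.13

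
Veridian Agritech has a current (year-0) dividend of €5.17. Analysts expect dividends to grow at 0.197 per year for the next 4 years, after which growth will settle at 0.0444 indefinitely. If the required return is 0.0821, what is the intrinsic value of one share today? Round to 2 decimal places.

Two-stage DDM. Project D₁…D_4 at 0.197, terminal growth 0.0444, discount at r = 0.0821.
D_1 = 6.1885
D_2 = 7.4076
D_3 = 8.8669
D_4 = 10.6137
Terminal value at t=4: TV = D_5/(r−g) = 11.0850/(0.0821−0.0444) = 294.0307
P₀ = 6.1885/(1+0.0821)^1 + 7.4076/(1+0.0821)^2 + 8.8669/(1+0.0821)^3 + 10.6137/(1+0.0821)^4 + 294.0307/(1+0.0821)^4 = 241.2327

€241.23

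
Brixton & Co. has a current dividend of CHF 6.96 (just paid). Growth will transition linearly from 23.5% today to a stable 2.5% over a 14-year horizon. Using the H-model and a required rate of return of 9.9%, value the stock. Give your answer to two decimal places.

H-model: P₀ = D₀[(1+g_L) + H(g_S−g_L)]/(r−g_L), with H = 14/2 = 7.
P₀ = 6.96 × [(1+0.025) + 7×(0.235−0.025)] / (0.099−0.025)
   = 6.96 × 2.4950 / 0.074 = 234.6649

CHF 234.66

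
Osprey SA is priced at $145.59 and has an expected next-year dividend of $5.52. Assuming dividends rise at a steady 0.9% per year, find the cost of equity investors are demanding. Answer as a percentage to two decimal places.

Rearranging the constant-growth DDM: r = D₁/P₀ + g.
r = 5.5200 / 145.59 + 0.009 = 0.03791 + 0.009 = 0.04691

4.69%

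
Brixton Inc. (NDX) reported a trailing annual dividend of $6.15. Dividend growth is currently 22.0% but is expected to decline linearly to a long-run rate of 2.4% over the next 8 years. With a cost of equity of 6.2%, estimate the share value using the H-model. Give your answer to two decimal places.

$292.61

H-model: P₀ = D₀[(1+g_L) + H(g_S−g_L)]/(r−g_L), with H = 8/2 = 4.
P₀ = 6.15 × [(1+0.024) + 4×(0.22−0.024)] / (0.062−0.024)
   = 6.15 × 1.8080 / 0.038 = 292.6105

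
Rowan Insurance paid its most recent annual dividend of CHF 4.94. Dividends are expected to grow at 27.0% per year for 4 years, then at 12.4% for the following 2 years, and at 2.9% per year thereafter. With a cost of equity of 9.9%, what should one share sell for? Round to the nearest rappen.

Three-stage DDM. Project D₁…D_6; terminal Gordon value at t=6 with g = 0.029; discount at r = 0.099.
D_1 = 6.2738
D_2 = 7.9677
D_3 = 10.1190
D_4 = 12.8511
D_5 = 14.4447
D_6 = 16.2358
TV_6 = 16.7067/(0.099−0.029) = 238.6667
P₀ = Σ Dₜ/(1+r)ᵗ + TV_6/(1+r)^6 = 182.4214

CHF 182.42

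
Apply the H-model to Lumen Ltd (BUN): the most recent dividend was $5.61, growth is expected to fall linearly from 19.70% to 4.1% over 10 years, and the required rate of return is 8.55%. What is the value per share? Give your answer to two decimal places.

H-model: P₀ = D₀[(1+g_L) + H(g_S−g_L)]/(r−g_L), with H = 10/2 = 5.
P₀ = 5.61 × [(1+0.041) + 5×(0.197−0.041)] / (0.0855−0.041)
   = 5.61 × 1.8210 / 0.0445 = 229.5688

$229.57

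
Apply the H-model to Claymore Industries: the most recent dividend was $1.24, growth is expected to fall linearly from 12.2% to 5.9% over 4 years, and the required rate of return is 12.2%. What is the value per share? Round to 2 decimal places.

H-model: P₀ = D₀[(1+g_L) + H(g_S−g_L)]/(r−g_L), with H = 4/2 = 2.
P₀ = 1.24 × [(1+0.059) + 2×(0.122−0.059)] / (0.122−0.059)
   = 1.24 × 1.1850 / 0.063 = 23.3238

$23.32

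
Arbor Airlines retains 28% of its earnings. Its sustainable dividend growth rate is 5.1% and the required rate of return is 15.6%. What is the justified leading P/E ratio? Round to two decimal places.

Payout ratio b = 1 − 0.28 = 0.72.
Justified leading P/E = b/(r−g) = 0.72/(0.156−0.051) = 6.8571

6.86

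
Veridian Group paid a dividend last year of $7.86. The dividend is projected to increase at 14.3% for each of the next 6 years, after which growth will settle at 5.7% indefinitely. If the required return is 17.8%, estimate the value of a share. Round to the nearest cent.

Two-stage DDM. Project D₁…D_6 at 0.143, terminal growth 0.057, discount at r = 0.178.
D_1 = 8.9840
D_2 = 10.2687
D_3 = 11.7371
D_4 = 13.4155
D_5 = 15.3339
D_6 = 17.5267
Terminal value at t=6: TV = D_7/(r−g) = 18.5257/(0.178−0.057) = 153.1051
P₀ = 8.9840/(1+0.178)^1 + 10.2687/(1+0.178)^2 + 11.7371/(1+0.178)^3 + 13.4155/(1+0.178)^4 + 15.3339/(1+0.178)^5 + 17.5267/(1+0.178)^6 + 153.1051/(1+0.178)^6 = 99.7867

$99.79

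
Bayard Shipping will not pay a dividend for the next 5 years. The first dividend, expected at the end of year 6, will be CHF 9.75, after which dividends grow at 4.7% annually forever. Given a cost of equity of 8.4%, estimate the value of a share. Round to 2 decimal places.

CHF 176.06

Deferred-dividend DDM. At t=5 the remaining stream is a growing perpetuity with first payment D_6 = 9.75.
V_5 = D_6/(r−g) = 9.75/(0.084−0.047) = 263.5135
P₀ = V_5/(1+r)^5 = 263.5135/(1+0.084)^5 = 176.0583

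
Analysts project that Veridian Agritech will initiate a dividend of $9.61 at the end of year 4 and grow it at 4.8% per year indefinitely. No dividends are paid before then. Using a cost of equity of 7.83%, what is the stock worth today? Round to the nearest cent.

Deferred-dividend DDM. At t=3 the remaining stream is a growing perpetuity with first payment D_4 = 9.61.
V_3 = D_4/(r−g) = 9.61/(0.0783−0.048) = 317.1617
P₀ = V_3/(1+r)^3 = 317.1617/(1+0.0783)^3 = 252.9659

$252.97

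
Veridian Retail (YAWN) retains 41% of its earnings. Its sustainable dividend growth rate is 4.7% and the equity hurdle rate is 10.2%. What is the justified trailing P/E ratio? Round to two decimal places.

11.23

Payout ratio b = 1 − 0.41 = 0.59.
Justified trailing P/E = b(1+g)/(r−g) = 0.59×(1+0.047)/(0.102−0.047) = 11.2315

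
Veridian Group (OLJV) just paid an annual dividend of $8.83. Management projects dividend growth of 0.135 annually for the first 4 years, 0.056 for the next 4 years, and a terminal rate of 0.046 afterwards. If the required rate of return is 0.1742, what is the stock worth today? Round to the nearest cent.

Three-stage DDM. Project D₁…D_8; terminal Gordon value at t=8 with g = 0.046; discount at r = 0.1742.
D_1 = 10.0221
D_2 = 11.3750
D_3 = 12.9107
D_4 = 14.6536
D_5 = 15.4742
D_6 = 16.3408
D_7 = 17.2558
D_8 = 18.2222
TV_8 = 19.0604/(0.1742−0.046) = 148.6769
P₀ = Σ Dₜ/(1+r)ᵗ + TV_8/(1+r)^8 = 97.4302

$97.43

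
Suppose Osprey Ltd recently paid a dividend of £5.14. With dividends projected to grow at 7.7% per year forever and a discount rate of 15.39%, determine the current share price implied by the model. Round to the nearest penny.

£71.99

Gordon growth model: P₀ = D₁/(r − g). D₁ = 5.14 × (1 + 0.077) = 5.5358.
P₀ = 5.5358 / (0.1539 − 0.077) = 5.5358 / 0.0769 = 71.9867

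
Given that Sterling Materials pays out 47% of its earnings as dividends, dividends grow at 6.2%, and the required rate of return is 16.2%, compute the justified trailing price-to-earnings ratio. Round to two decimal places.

4.99

Justified trailing P/E = b(1+g)/(r−g) = 0.47×(1+0.062)/(0.162−0.062) = 4.9914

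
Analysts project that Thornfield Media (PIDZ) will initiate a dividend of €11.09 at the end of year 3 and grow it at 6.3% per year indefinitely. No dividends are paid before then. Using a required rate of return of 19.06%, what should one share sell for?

Deferred-dividend DDM. At t=2 the remaining stream is a growing perpetuity with first payment D_3 = 11.09.
V_2 = D_3/(r−g) = 11.09/(0.1906−0.063) = 86.9122
P₀ = V_2/(1+r)^2 = 86.9122/(1+0.1906)^2 = 61.3125

€61.31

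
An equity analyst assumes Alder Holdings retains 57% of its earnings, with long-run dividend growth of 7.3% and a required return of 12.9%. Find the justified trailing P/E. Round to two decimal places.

Payout ratio b = 1 − 0.57 = 0.43.
Justified trailing P/E = b(1+g)/(r−g) = 0.43×(1+0.073)/(0.129−0.073) = 8.2391

8.24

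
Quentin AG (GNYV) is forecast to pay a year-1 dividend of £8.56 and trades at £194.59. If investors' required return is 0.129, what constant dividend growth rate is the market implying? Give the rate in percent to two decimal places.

8.50%

From P₀ = D₁/(r − g), the implied growth is g = r − D₁/P₀.
g = 0.129 − 8.56/194.59 = 0.129 − 0.04399 = 0.08501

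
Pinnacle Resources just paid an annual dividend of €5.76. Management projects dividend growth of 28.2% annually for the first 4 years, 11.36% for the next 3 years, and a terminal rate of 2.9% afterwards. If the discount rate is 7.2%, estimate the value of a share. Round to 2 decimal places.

€390.96

Three-stage DDM. Project D₁…D_7; terminal Gordon value at t=7 with g = 0.029; discount at r = 0.072.
D_1 = 7.3843
D_2 = 9.4667
D_3 = 12.1363
D_4 = 15.5587
D_5 = 17.3262
D_6 = 19.2945
D_7 = 21.4863
TV_7 = 22.1094/(0.072−0.029) = 514.1729
P₀ = Σ Dₜ/(1+r)ᵗ + TV_7/(1+r)^7 = 390.9605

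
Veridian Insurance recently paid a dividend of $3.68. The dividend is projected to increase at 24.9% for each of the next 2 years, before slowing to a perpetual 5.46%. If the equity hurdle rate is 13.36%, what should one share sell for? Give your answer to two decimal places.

$68.16

Two-stage DDM. Project D₁…D_2 at 0.249, terminal growth 0.0546, discount at r = 0.1336.
D_1 = 4.5963
D_2 = 5.7408
Terminal value at t=2: TV = D_3/(r−g) = 6.0543/(0.1336−0.0546) = 76.6361
P₀ = 4.5963/(1+0.1336)^1 + 5.7408/(1+0.1336)^2 + 76.6361/(1+0.1336)^2 = 68.1587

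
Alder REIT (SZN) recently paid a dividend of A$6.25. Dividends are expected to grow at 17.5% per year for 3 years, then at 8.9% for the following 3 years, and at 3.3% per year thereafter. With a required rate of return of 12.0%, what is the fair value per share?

A$119.89

Three-stage DDM. Project D₁…D_6; terminal Gordon value at t=6 with g = 0.033; discount at r = 0.12.
D_1 = 7.3438
D_2 = 8.6289
D_3 = 10.1390
D_4 = 11.0413
D_5 = 12.0240
D_6 = 13.0941
TV_6 = 13.5263/(0.12−0.033) = 155.4742
P₀ = Σ Dₜ/(1+r)ᵗ + TV_6/(1+r)^6 = 119.8942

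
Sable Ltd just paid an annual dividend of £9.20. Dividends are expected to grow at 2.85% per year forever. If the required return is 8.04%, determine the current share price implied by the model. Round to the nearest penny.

£182.32

Gordon growth model: P₀ = D₁/(r − g). D₁ = 9.20 × (1 + 0.0285) = 9.4622.
P₀ = 9.4622 / (0.0804 − 0.0285) = 9.4622 / 0.0519 = 182.3160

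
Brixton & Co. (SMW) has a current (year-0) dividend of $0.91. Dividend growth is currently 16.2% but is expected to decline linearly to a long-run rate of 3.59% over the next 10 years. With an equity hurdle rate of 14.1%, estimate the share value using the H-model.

$14.43

H-model: P₀ = D₀[(1+g_L) + H(g_S−g_L)]/(r−g_L), with H = 10/2 = 5.
P₀ = 0.91 × [(1+0.0359) + 5×(0.162−0.0359)] / (0.141−0.0359)
   = 0.91 × 1.6664 / 0.1051 = 14.4284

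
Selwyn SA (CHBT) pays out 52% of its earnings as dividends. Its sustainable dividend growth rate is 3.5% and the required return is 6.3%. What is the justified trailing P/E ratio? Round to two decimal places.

19.22

Justified trailing P/E = b(1+g)/(r−g) = 0.52×(1+0.035)/(0.063−0.035) = 19.2214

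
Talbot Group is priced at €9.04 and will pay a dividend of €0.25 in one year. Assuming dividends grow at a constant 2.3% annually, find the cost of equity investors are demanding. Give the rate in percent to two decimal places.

Rearranging the constant-growth DDM: r = D₁/P₀ + g.
r = 0.2500 / 9.04 + 0.023 = 0.02765 + 0.023 = 0.05065

5.07%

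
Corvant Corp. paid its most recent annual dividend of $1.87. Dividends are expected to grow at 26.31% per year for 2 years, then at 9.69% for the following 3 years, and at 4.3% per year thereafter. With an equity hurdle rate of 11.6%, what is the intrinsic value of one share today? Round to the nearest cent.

$43.95

Three-stage DDM. Project D₁…D_5; terminal Gordon value at t=5 with g = 0.043; discount at r = 0.116.
D_1 = 2.3620
D_2 = 2.9834
D_3 = 3.2725
D_4 = 3.5896
D_5 = 3.9375
TV_5 = 4.1068/(0.116−0.043) = 56.2574
P₀ = Σ Dₜ/(1+r)ᵗ + TV_5/(1+r)^5 = 43.9533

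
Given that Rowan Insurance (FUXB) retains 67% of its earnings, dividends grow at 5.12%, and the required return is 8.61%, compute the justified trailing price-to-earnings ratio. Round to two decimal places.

Payout ratio b = 1 − 0.67 = 0.33.
Justified trailing P/E = b(1+g)/(r−g) = 0.33×(1+0.0512)/(0.0861−0.0512) = 9.9397

9.94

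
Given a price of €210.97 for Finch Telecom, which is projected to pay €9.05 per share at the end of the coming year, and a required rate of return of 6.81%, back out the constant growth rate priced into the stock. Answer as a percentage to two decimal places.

From P₀ = D₁/(r − g), the implied growth is g = r − D₁/P₀.
g = 0.0681 − 9.05/210.97 = 0.0681 − 0.04290 = 0.02520

2.52%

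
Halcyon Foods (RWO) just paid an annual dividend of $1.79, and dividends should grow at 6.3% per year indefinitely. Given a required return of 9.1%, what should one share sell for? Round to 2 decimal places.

$67.96

Gordon growth model: P₀ = D₁/(r − g). D₁ = 1.79 × (1 + 0.063) = 1.9028.
P₀ = 1.9028 / (0.091 − 0.063) = 1.9028 / 0.028 = 67.9561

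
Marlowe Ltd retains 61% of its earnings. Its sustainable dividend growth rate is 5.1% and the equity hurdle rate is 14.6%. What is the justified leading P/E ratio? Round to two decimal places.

Payout ratio b = 1 − 0.61 = 0.39.
Justified leading P/E = b/(r−g) = 0.39/(0.146−0.051) = 4.1053

4.11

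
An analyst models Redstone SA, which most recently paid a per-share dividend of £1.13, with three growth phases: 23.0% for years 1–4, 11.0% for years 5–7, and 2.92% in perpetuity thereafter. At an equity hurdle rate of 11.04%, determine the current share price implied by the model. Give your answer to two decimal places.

£32.52

Three-stage DDM. Project D₁…D_7; terminal Gordon value at t=7 with g = 0.0292; discount at r = 0.1104.
D_1 = 1.3899
D_2 = 1.7096
D_3 = 2.1028
D_4 = 2.5864
D_5 = 2.8709
D_6 = 3.1867
D_7 = 3.5373
TV_7 = 3.6406/(0.1104−0.0292) = 44.8344
P₀ = Σ Dₜ/(1+r)ᵗ + TV_7/(1+r)^7 = 32.5161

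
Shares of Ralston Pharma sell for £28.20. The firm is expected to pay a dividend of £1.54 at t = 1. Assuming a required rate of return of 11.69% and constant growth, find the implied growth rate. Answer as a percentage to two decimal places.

6.23%

From P₀ = D₁/(r − g), the implied growth is g = r − D₁/P₀.
g = 0.1169 − 1.54/28.20 = 0.1169 − 0.05461 = 0.06229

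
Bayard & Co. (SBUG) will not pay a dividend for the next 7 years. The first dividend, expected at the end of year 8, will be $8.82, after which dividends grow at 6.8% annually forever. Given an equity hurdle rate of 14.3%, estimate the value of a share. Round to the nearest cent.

Deferred-dividend DDM. At t=7 the remaining stream is a growing perpetuity with first payment D_8 = 8.82.
V_7 = D_8/(r−g) = 8.82/(0.143−0.068) = 117.6000
P₀ = V_7/(1+r)^7 = 117.6000/(1+0.143)^7 = 46.1407

$46.14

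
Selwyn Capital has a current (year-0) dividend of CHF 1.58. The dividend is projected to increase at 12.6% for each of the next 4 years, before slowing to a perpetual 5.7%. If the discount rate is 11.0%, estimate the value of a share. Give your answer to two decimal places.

CHF 39.92

Two-stage DDM. Project D₁…D_4 at 0.126, terminal growth 0.057, discount at r = 0.11.
D_1 = 1.7791
D_2 = 2.0032
D_3 = 2.2557
D_4 = 2.5399
Terminal value at t=4: TV = D_5/(r−g) = 2.6846/(0.11−0.057) = 50.6535
P₀ = 1.7791/(1+0.11)^1 + 2.0032/(1+0.11)^2 + 2.2557/(1+0.11)^3 + 2.5399/(1+0.11)^4 + 50.6535/(1+0.11)^4 = 39.9181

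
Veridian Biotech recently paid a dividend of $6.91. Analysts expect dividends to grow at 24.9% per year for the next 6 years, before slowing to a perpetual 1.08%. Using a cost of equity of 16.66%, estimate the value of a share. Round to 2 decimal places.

$120.52

Two-stage DDM. Project D₁…D_6 at 0.249, terminal growth 0.0108, discount at r = 0.1666.
D_1 = 8.6306
D_2 = 10.7796
D_3 = 13.4637
D_4 = 16.8162
D_5 = 21.0034
D_6 = 26.2333
Terminal value at t=6: TV = D_7/(r−g) = 26.5166/(0.1666−0.0108) = 170.1964
P₀ = 8.6306/(1+0.1666)^1 + 10.7796/(1+0.1666)^2 + 13.4637/(1+0.1666)^3 + 16.8162/(1+0.1666)^4 + 21.0034/(1+0.1666)^5 + 26.2333/(1+0.1666)^6 + 170.1964/(1+0.1666)^6 = 120.5229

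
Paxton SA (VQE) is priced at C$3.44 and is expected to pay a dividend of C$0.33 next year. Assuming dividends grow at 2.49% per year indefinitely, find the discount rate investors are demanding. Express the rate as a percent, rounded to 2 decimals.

Rearranging the constant-growth DDM: r = D₁/P₀ + g.
r = 0.3300 / 3.44 + 0.0249 = 0.09593 + 0.0249 = 0.12083

12.08%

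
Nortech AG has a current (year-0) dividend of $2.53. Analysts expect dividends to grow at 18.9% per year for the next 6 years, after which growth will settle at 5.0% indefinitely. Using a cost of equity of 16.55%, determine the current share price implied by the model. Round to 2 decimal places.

Two-stage DDM. Project D₁…D_6 at 0.189, terminal growth 0.05, discount at r = 0.1655.
D_1 = 3.0082
D_2 = 3.5767
D_3 = 4.2527
D_4 = 5.0565
D_5 = 6.0121
D_6 = 7.1484
Terminal value at t=6: TV = D_7/(r−g) = 7.5059/(0.1655−0.05) = 64.9859
P₀ = 3.0082/(1+0.1655)^1 + 3.5767/(1+0.1655)^2 + 4.2527/(1+0.1655)^3 + 5.0565/(1+0.1655)^4 + 6.0121/(1+0.1655)^5 + 7.1484/(1+0.1655)^6 + 64.9859/(1+0.1655)^6 = 42.2146

$42.21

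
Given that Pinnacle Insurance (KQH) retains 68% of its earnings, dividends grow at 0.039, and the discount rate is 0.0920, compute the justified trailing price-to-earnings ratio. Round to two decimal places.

Payout ratio b = 1 − 0.68 = 0.32.
Justified trailing P/E = b(1+g)/(r−g) = 0.32×(1+0.039)/(0.092−0.039) = 6.2732

6.27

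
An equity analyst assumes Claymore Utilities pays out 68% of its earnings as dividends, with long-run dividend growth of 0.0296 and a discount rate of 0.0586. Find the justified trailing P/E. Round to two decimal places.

24.14

Justified trailing P/E = b(1+g)/(r−g) = 0.68×(1+0.0296)/(0.0586−0.0296) = 24.1423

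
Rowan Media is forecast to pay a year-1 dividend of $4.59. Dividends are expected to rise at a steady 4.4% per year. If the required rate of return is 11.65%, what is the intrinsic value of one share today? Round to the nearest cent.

$63.31

Gordon growth model: P₀ = D₁/(r − g), with D₁ = 4.59 given directly.
P₀ = 4.5900 / (0.1165 − 0.044) = 4.5900 / 0.0725 = 63.3103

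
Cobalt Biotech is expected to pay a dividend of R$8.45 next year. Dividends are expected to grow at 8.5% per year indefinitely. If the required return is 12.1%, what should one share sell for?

Gordon growth model: P₀ = D₁/(r − g), with D₁ = 8.45 given directly.
P₀ = 8.4500 / (0.121 − 0.085) = 8.4500 / 0.036 = 234.7222

R$234.72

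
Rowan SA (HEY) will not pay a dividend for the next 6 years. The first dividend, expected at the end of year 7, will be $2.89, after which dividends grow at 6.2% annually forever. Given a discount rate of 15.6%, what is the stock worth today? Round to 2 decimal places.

Deferred-dividend DDM. At t=6 the remaining stream is a growing perpetuity with first payment D_7 = 2.89.
V_6 = D_7/(r−g) = 2.89/(0.156−0.062) = 30.7447
P₀ = V_6/(1+r)^6 = 30.7447/(1+0.156)^6 = 12.8832

$12.88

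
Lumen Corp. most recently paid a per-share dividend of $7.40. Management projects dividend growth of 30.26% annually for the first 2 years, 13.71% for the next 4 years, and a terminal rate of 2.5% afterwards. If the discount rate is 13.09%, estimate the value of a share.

$155.28

Three-stage DDM. Project D₁…D_6; terminal Gordon value at t=6 with g = 0.025; discount at r = 0.1309.
D_1 = 9.6392
D_2 = 12.5561
D_3 = 14.2775
D_4 = 16.2350
D_5 = 18.4608
D_6 = 20.9917
TV_6 = 21.5165/(0.1309−0.025) = 203.1779
P₀ = Σ Dₜ/(1+r)ᵗ + TV_6/(1+r)^6 = 155.2778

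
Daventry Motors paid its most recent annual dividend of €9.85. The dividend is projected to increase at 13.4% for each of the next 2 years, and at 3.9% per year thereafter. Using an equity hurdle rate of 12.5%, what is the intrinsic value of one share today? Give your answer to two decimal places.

€140.85

Two-stage DDM. Project D₁…D_2 at 0.134, terminal growth 0.039, discount at r = 0.125.
D_1 = 11.1699
D_2 = 12.6667
Terminal value at t=2: TV = D_3/(r−g) = 13.1607/(0.125−0.039) = 153.0310
P₀ = 11.1699/(1+0.125)^1 + 12.6667/(1+0.125)^2 + 153.0310/(1+0.125)^2 = 140.8504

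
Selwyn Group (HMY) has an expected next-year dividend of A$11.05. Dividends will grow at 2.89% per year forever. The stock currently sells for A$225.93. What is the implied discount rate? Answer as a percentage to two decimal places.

7.78%

Rearranging the constant-growth DDM: r = D₁/P₀ + g.
r = 11.0500 / 225.93 + 0.0289 = 0.04891 + 0.0289 = 0.07781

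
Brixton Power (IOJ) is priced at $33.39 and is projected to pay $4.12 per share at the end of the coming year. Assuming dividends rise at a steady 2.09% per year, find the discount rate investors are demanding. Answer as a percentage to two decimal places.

14.43%

Rearranging the constant-growth DDM: r = D₁/P₀ + g.
r = 4.1200 / 33.39 + 0.0209 = 0.12339 + 0.0209 = 0.14429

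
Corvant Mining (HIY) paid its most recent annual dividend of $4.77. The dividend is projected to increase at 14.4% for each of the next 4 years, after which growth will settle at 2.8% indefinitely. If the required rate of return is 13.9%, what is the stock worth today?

$64.25

Two-stage DDM. Project D₁…D_4 at 0.144, terminal growth 0.028, discount at r = 0.139.
D_1 = 5.4569
D_2 = 6.2427
D_3 = 7.1416
D_4 = 8.1700
Terminal value at t=4: TV = D_5/(r−g) = 8.3988/(0.139−0.028) = 75.6646
P₀ = 5.4569/(1+0.139)^1 + 6.2427/(1+0.139)^2 + 7.1416/(1+0.139)^3 + 8.1700/(1+0.139)^4 + 75.6646/(1+0.139)^4 = 64.2474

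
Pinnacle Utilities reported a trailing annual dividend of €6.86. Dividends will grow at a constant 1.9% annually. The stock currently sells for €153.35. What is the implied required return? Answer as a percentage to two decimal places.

6.46%

Rearranging the constant-growth DDM: r = D₁/P₀ + g.
D₁ = 6.86 × (1 + 0.019) = 6.9903.
r = 6.9903 / 153.35 + 0.019 = 0.04558 + 0.019 = 0.06458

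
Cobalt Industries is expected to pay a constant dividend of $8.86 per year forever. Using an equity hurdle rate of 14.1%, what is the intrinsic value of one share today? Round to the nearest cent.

$62.84

Zero-growth DDM (perpetuity): P₀ = D/r = 8.86 / 0.141 = 62.8369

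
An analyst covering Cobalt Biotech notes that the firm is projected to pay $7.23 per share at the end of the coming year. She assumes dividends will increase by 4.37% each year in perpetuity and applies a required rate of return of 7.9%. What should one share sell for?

$204.82

Gordon growth model: P₀ = D₁/(r − g), with D₁ = 7.23 given directly.
P₀ = 7.2300 / (0.079 − 0.0437) = 7.2300 / 0.0353 = 204.8159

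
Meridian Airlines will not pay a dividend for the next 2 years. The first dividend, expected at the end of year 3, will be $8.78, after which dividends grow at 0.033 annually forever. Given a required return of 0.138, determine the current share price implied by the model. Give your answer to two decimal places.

$64.57

Deferred-dividend DDM. At t=2 the remaining stream is a growing perpetuity with first payment D_3 = 8.78.
V_2 = D_3/(r−g) = 8.78/(0.138−0.033) = 83.6190
P₀ = V_2/(1+r)^2 = 83.6190/(1+0.138)^2 = 64.5685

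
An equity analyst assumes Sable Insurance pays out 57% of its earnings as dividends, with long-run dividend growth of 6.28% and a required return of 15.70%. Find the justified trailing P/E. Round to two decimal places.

6.43

Justified trailing P/E = b(1+g)/(r−g) = 0.57×(1+0.0628)/(0.157−0.0628) = 6.4310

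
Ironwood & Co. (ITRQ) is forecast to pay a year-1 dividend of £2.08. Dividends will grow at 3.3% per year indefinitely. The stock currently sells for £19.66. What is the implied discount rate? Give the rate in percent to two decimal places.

13.88%

Rearranging the constant-growth DDM: r = D₁/P₀ + g.
r = 2.0800 / 19.66 + 0.033 = 0.10580 + 0.033 = 0.13880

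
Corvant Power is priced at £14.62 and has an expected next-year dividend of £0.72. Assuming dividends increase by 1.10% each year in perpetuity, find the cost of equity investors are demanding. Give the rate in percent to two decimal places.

Rearranging the constant-growth DDM: r = D₁/P₀ + g.
r = 0.7200 / 14.62 + 0.011 = 0.04925 + 0.011 = 0.06025

6.02%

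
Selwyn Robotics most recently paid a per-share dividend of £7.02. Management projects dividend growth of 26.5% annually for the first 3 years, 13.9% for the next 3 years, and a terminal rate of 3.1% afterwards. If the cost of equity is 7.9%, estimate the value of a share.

£352.85

Three-stage DDM. Project D₁…D_6; terminal Gordon value at t=6 with g = 0.031; discount at r = 0.079.
D_1 = 8.8803
D_2 = 11.2336
D_3 = 14.2105
D_4 = 16.1857
D_5 = 18.4356
D_6 = 20.9981
TV_6 = 21.6490/(0.079−0.031) = 451.0215
P₀ = Σ Dₜ/(1+r)ᵗ + TV_6/(1+r)^6 = 352.8478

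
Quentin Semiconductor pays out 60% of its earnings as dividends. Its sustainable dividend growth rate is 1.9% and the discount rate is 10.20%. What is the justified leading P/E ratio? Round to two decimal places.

Justified leading P/E = b/(r−g) = 0.60/(0.102−0.019) = 7.2289

7.23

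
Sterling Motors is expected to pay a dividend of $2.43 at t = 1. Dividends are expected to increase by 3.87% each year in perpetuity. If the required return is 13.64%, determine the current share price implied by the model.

$24.87

Gordon growth model: P₀ = D₁/(r − g), with D₁ = 2.43 given directly.
P₀ = 2.4300 / (0.1364 − 0.0387) = 2.4300 / 0.0977 = 24.8721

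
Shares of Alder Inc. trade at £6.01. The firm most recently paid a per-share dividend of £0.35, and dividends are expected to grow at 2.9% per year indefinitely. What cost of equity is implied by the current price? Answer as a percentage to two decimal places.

Rearranging the constant-growth DDM: r = D₁/P₀ + g.
D₁ = 0.35 × (1 + 0.029) = 0.3601.
r = 0.3601 / 6.01 + 0.029 = 0.05993 + 0.029 = 0.08893

8.89%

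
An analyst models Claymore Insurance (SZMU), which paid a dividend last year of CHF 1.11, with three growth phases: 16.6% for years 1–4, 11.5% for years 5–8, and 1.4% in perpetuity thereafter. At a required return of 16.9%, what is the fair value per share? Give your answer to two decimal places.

Three-stage DDM. Project D₁…D_8; terminal Gordon value at t=8 with g = 0.014; discount at r = 0.169.
D_1 = 1.2943
D_2 = 1.5091
D_3 = 1.7596
D_4 = 2.0517
D_5 = 2.2877
D_6 = 2.5507
D_7 = 2.8441
D_8 = 3.1711
TV_8 = 3.2155/(0.169−0.014) = 20.7455
P₀ = Σ Dₜ/(1+r)ᵗ + TV_8/(1+r)^8 = 14.2701

CHF 14.27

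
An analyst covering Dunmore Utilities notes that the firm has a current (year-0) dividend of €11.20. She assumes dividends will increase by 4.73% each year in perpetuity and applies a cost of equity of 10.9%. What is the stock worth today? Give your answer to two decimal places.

Gordon growth model: P₀ = D₁/(r − g). D₁ = 11.20 × (1 + 0.0473) = 11.7298.
P₀ = 11.7298 / (0.109 − 0.0473) = 11.7298 / 0.0617 = 190.1096

€190.11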